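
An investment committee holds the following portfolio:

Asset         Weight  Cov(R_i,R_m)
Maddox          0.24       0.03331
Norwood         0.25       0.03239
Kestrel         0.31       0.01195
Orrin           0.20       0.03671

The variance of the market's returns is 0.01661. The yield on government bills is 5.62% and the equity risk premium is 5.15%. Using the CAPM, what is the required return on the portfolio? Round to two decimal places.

14.03%

β_Maddox = 0.03331 / 0.01661 = 2.0054
β_Norwood = 0.03239 / 0.01661 = 1.9500
β_Kestrel = 0.01195 / 0.01661 = 0.7194
β_Orrin = 0.03671 / 0.01661 = 2.2101
β_P = Σ w_i β_i = 0.24×2.0054 + 0.25×1.9500 + 0.31×0.7194 + 0.20×2.2101 = 1.6338
E(R_P) = R_f + β_P × MRP = 5.62% + 1.6338 × 5.15% = 14.03%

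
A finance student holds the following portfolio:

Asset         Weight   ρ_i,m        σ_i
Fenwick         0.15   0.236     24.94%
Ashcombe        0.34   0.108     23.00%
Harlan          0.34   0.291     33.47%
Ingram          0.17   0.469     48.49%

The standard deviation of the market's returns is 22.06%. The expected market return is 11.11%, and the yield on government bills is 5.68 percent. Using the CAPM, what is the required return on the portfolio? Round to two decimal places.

β_Fenwick = 0.236 × 24.94% / 22.06% = 0.2668
β_Ashcombe = 0.108 × 23.00% / 22.06% = 0.1126
β_Harlan = 0.291 × 33.47% / 22.06% = 0.4415
β_Ingram = 0.469 × 48.49% / 22.06% = 1.0309
β_P = Σ w_i β_i = 0.15×0.2668 + 0.34×0.1126 + 0.34×0.4415 + 0.17×1.0309 = 0.4037
MRP = 11.11% − 5.68% = 5.43%
E(R_P) = R_f + β_P × MRP = 5.68% + 0.4037 × 5.43% = 7.87%

7.87%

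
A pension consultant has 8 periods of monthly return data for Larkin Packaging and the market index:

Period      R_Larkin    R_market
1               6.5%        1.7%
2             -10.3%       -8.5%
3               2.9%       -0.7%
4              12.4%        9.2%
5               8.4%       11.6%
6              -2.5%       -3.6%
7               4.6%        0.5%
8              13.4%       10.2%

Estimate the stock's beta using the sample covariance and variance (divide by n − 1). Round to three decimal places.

1.016

Mean R_i = (6.5 − 10.3 + 2.9 + 12.4 + 8.4 − 2.5 + 4.6 + 13.4) / 8 = 4.4250%
Mean R_m = (1.7 − 8.5 − 0.7 + 9.2 + 11.6 − 3.6 + 0.5 + 10.2) / 8 = 2.5500%
Σ(R_i − R̄_i)(R_m − R̄_m) = 365.8000  ⇒  Cov = 365.8000 / 7 = 52.2571
Σ(R_m − R̄_m)² = 360.0600  ⇒  Var(R_m) = 360.0600 / 7 = 51.4371
β = Cov / Var(R_m) = 52.2571 / 51.4371 = 1.0159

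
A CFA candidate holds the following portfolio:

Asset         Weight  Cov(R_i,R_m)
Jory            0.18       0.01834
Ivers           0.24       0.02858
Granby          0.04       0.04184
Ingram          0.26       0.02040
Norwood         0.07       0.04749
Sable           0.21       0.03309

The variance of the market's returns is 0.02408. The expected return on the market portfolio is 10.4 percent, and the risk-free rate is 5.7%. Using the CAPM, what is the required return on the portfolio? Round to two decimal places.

11.05%

β_Jory = 0.01834 / 0.02408 = 0.7616
β_Ivers = 0.02858 / 0.02408 = 1.1869
β_Granby = 0.04184 / 0.02408 = 1.7375
β_Ingram = 0.02040 / 0.02408 = 0.8472
β_Norwood = 0.04749 / 0.02408 = 1.9722
β_Sable = 0.03309 / 0.02408 = 1.3742
β_P = Σ w_i β_i = 0.18×0.7616 + 0.24×1.1869 + 0.04×1.7375 + 0.26×0.8472 + 0.07×1.9722 + 0.21×1.3742 = 1.1384
MRP = 10.4% − 5.7% = 4.70%
E(R_P) = R_f + β_P × MRP = 5.7% + 1.1384 × 4.7% = 11.05%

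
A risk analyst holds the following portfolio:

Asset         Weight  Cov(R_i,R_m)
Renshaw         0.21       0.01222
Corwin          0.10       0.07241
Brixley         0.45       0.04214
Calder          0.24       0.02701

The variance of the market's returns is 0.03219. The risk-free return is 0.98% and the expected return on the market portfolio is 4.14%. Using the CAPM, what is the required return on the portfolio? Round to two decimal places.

4.44%

β_Renshaw = 0.01222 / 0.03219 = 0.3796
β_Corwin = 0.07241 / 0.03219 = 2.2495
β_Brixley = 0.04214 / 0.03219 = 1.3091
β_Calder = 0.02701 / 0.03219 = 0.8391
β_P = Σ w_i β_i = 0.21×0.3796 + 0.10×2.2495 + 0.45×1.3091 + 0.24×0.8391 = 1.0951
MRP = 4.14% − 0.98% = 3.16%
E(R_P) = R_f + β_P × MRP = 0.98% + 1.0951 × 3.16% = 4.44%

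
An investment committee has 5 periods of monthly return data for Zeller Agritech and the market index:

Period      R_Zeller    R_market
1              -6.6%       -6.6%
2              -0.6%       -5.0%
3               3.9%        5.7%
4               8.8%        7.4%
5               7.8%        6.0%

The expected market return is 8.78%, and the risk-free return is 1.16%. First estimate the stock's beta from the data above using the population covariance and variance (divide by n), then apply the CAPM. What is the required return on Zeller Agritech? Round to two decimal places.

7.94%

Mean R_i = (-6.6 − 0.6 + 3.9 + 8.8 + 7.8) / 5 = 2.6600%
Mean R_m = (-6.6 − 5.0 + 5.7 + 7.4 + 6.0) / 5 = 1.5000%
Σ(R_i − R̄_i)(R_m − R̄_m) = 160.7600  ⇒  Cov = 160.7600 / 5 = 32.1520
Σ(R_m − R̄_m)² = 180.5600  ⇒  Var(R_m) = 180.5600 / 5 = 36.1120
β = Cov / Var(R_m) = 32.1520 / 36.1120 = 0.8903
MRP = 8.78% − 1.16% = 7.62%
E(R) = R_f + β × MRP = 1.16% + 0.8903 × 7.62% = 7.94%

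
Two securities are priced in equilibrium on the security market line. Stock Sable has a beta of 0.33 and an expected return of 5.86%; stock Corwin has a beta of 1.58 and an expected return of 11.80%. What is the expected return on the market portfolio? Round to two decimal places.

Both satisfy E(R) = R_f + β·MRP, so the slope of the SML is
MRP = (11.80% − 5.86%) / (1.58 − 0.33) = 5.94% / 1.25 = 4.7520%
R_f = E(R_Sable) − β_Sable·MRP = 5.86% − 0.33 × 4.7520% = 4.2918%
E(R_m) = R_f + MRP = 4.2918% + 4.7520% = 9.04%

9.04%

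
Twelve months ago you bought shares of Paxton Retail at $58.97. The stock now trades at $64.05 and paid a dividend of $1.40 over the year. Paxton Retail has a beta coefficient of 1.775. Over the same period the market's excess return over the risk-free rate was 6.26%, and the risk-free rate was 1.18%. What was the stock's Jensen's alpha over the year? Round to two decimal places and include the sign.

Realised HPR = (P1 + D1 − P0) / P0 = (64.05 + 1.40 − 58.97) / 58.97 = 6.48 / 58.97 = 10.9886%
CAPM required = R_f + β·MRP = 1.18% + 1.775 × 6.26% = 12.29150%
α = realised − required = 10.9886% − 12.29150% = -1.30%

-1.30%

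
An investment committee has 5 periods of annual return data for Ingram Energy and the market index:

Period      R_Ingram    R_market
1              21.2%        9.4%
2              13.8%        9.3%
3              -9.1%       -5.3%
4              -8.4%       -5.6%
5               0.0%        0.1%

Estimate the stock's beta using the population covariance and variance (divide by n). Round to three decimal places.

Mean R_i = (21.2 + 13.8 − 9.1 − 8.4 + 0.0) / 5 = 3.5000%
Mean R_m = (9.4 + 9.3 − 5.3 − 5.6 + 0.1) / 5 = 1.5800%
Σ(R_i − R̄_i)(R_m − R̄_m) = 395.2400  ⇒  Cov = 395.2400 / 5 = 79.0480
Σ(R_m − R̄_m)² = 221.8280  ⇒  Var(R_m) = 221.8280 / 5 = 44.3656
β = Cov / Var(R_m) = 79.0480 / 44.3656 = 1.7817

1.782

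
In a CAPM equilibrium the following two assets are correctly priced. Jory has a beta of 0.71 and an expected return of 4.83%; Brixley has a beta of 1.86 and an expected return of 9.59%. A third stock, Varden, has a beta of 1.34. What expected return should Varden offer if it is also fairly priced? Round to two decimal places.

7.44%

MRP (SML slope) = (9.59% − 4.83%) / (1.86 − 0.71) = 4.76% / 1.15 = 4.1391%
R_f (intercept) = 4.83% − 0.71 × 4.1391% = 1.8912%
E(R_Varden) = R_f + β × MRP = 1.8912% + 1.34 × 4.1391% = 7.44%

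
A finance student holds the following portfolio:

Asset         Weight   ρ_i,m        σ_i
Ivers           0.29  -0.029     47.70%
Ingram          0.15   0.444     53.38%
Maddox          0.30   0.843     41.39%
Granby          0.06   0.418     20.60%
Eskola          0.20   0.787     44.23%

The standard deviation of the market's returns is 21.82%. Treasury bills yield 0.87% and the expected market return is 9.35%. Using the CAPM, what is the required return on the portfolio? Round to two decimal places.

β_Ivers = -0.029 × 47.70% / 21.82% = -0.0634
β_Ingram = 0.444 × 53.38% / 21.82% = 1.0862
β_Maddox = 0.843 × 41.39% / 21.82% = 1.5991
β_Granby = 0.418 × 20.60% / 21.82% = 0.3946
β_Eskola = 0.787 × 44.23% / 21.82% = 1.5953
β_P = Σ w_i β_i = 0.29×-0.0634 + 0.15×1.0862 + 0.30×1.5991 + 0.06×0.3946 + 0.20×1.5953 = 0.9670
MRP = 9.35% − 0.87% = 8.48%
E(R_P) = R_f + β_P × MRP = 0.87% + 0.9670 × 8.48% = 9.07%

9.07%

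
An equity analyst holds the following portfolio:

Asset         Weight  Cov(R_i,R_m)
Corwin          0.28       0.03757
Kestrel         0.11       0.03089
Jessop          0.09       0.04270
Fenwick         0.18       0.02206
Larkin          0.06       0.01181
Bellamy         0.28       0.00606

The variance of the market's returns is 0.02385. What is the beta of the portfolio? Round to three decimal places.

1.012

β_Corwin = 0.03757 / 0.02385 = 1.5753
β_Kestrel = 0.03089 / 0.02385 = 1.2952
β_Jessop = 0.04270 / 0.02385 = 1.7904
β_Fenwick = 0.02206 / 0.02385 = 0.9249
β_Larkin = 0.01181 / 0.02385 = 0.4952
β_Bellamy = 0.00606 / 0.02385 = 0.2541
β_P = Σ w_i β_i = 0.28×1.5753 + 0.11×1.2952 + 0.09×1.7904 + 0.18×0.9249 + 0.06×0.4952 + 0.28×0.2541 = 1.0120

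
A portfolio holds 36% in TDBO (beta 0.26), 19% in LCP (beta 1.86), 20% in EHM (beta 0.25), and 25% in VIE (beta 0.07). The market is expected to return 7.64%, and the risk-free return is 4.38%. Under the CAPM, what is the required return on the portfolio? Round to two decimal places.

β_P = Σ w_i β_i = 0.36×0.26 + 0.19×1.86 + 0.20×0.25 + 0.25×0.07 = 0.5145
MRP = 7.64% − 4.38% = 3.26%
E(R_P) = R_f + β_P × MRP = 4.38% + 0.5145 × 3.26% = 6.06%

6.06%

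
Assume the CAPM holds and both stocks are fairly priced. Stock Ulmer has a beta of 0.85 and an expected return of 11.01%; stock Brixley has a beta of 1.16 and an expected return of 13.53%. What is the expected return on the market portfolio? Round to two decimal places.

12.23%

Both satisfy E(R) = R_f + β·MRP, so the slope of the SML is
MRP = (13.53% − 11.01%) / (1.16 − 0.85) = 2.52% / 0.31 = 8.1290%
R_f = E(R_Ulmer) − β_Ulmer·MRP = 11.01% − 0.85 × 8.1290% = 4.1004%
E(R_m) = R_f + MRP = 4.1004% + 8.1290% = 12.23%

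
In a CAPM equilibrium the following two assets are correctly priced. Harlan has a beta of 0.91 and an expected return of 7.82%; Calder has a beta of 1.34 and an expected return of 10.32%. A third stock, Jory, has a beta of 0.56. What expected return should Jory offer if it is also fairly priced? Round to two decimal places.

5.79%

MRP (SML slope) = (10.32% − 7.82%) / (1.34 − 0.91) = 2.50% / 0.43 = 5.8140%
R_f (intercept) = 7.82% − 0.91 × 5.8140% = 2.5293%
E(R_Jory) = R_f + β × MRP = 2.5293% + 0.56 × 5.8140% = 5.79%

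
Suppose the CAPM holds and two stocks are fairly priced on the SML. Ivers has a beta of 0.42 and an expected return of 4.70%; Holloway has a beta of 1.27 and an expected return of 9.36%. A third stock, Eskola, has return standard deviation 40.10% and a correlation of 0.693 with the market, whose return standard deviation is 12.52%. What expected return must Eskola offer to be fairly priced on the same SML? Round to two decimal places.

14.57%

MRP = (9.36% − 4.70%) / (1.27 − 0.42) = 5.4824%
R_f = 4.70% − 0.42 × 5.4824% = 2.3974%
β_Eskola = ρ·σ_i/σ_m = 0.693 × 40.10 / 12.52 = 2.2196
E(R_Eskola) = R_f + β × MRP = 2.3974% + 2.2196 × 5.4824% = 14.57%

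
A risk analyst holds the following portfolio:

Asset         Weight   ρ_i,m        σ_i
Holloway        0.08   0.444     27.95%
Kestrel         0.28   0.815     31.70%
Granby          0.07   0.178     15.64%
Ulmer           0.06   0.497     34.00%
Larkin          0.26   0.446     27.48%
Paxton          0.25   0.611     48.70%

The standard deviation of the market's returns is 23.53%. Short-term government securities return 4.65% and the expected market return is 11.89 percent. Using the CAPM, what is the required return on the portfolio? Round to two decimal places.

10.82%

β_Holloway = 0.444 × 27.95% / 23.53% = 0.5274
β_Kestrel = 0.815 × 31.70% / 23.53% = 1.0980
β_Granby = 0.178 × 15.64% / 23.53% = 0.1183
β_Ulmer = 0.497 × 34.00% / 23.53% = 0.7181
β_Larkin = 0.446 × 27.48% / 23.53% = 0.5209
β_Paxton = 0.611 × 48.70% / 23.53% = 1.2646
β_P = Σ w_i β_i = 0.08×0.5274 + 0.28×1.0980 + 0.07×0.1183 + 0.06×0.7181 + 0.26×0.5209 + 0.25×1.2646 = 0.8526
MRP = 11.89% − 4.65% = 7.24%
E(R_P) = R_f + β_P × MRP = 4.65% + 0.8526 × 7.24% = 10.82%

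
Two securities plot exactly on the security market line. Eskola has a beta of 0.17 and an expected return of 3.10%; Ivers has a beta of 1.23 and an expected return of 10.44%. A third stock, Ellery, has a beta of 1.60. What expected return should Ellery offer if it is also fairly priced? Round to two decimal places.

13.00%

MRP (SML slope) = (10.44% − 3.10%) / (1.23 − 0.17) = 7.34% / 1.06 = 6.9245%
R_f (intercept) = 3.10% − 0.17 × 6.9245% = 1.9228%
E(R_Ellery) = R_f + β × MRP = 1.9228% + 1.60 × 6.9245% = 13.00%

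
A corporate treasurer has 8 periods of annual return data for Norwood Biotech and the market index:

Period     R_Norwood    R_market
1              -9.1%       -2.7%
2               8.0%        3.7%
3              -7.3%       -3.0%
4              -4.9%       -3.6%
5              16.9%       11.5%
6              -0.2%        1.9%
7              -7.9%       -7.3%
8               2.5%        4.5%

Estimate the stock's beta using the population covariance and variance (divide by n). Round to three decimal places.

Mean R_i = (-9.1 + 8.0 − 7.3 − 4.9 + 16.9 − 0.2 − 7.9 + 2.5) / 8 = -0.2500%
Mean R_m = (-2.7 + 3.7 − 3.0 − 3.6 + 11.5 + 1.9 − 7.3 + 4.5) / 8 = 0.6250%
Σ(R_i − R̄_i)(R_m − R̄_m) = 357.8500  ⇒  Cov = 357.8500 / 8 = 44.7313
Σ(R_m − R̄_m)² = 249.2150  ⇒  Var(R_m) = 249.2150 / 8 = 31.1519
β = Cov / Var(R_m) = 44.7313 / 31.1519 = 1.4359

1.436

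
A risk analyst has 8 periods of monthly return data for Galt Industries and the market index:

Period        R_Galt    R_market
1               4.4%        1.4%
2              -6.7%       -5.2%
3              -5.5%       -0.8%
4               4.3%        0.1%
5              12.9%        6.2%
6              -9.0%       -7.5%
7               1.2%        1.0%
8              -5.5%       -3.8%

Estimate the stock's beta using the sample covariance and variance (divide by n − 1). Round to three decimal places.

1.618

Mean R_i = (4.4 − 6.7 − 5.5 + 4.3 + 12.9 − 9.0 + 1.2 − 5.5) / 8 = -0.4875%
Mean R_m = (1.4 − 5.2 − 0.8 + 0.1 + 6.2 − 7.5 + 1.0 − 3.8) / 8 = -1.0750%
Σ(R_i − R̄_i)(R_m − R̄_m) = 211.2175  ⇒  Cov = 211.2175 / 7 = 30.1739
Σ(R_m − R̄_m)² = 130.5350  ⇒  Var(R_m) = 130.5350 / 7 = 18.6479
β = Cov / Var(R_m) = 30.1739 / 18.6479 = 1.6181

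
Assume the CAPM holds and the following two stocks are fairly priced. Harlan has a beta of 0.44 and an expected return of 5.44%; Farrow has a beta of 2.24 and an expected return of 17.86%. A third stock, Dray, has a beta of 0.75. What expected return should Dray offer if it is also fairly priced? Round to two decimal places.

7.58%

MRP (SML slope) = (17.86% − 5.44%) / (2.24 − 0.44) = 12.42% / 1.80 = 6.9000%
R_f (intercept) = 5.44% − 0.44 × 6.9000% = 2.4040%
E(R_Dray) = R_f + β × MRP = 2.4040% + 0.75 × 6.9000% = 7.58%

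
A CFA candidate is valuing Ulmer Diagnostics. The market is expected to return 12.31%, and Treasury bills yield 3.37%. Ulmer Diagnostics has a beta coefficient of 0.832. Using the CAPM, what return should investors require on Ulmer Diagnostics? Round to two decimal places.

10.81%

Market risk premium = E(R_m) − R_f = 12.31% − 3.37% = 8.94%
E(R) = R_f + β × MRP = 3.37% + 0.832 × 8.94% = 10.81%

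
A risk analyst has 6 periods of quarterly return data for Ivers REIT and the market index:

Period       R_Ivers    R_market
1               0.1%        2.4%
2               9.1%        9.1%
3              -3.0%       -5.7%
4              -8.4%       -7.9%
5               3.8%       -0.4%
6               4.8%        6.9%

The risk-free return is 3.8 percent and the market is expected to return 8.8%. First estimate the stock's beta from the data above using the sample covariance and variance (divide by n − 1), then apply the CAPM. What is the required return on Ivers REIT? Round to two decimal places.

8.04%

Mean R_i = (0.1 + 9.1 − 3.0 − 8.4 + 3.8 + 4.8) / 6 = 1.0667%
Mean R_m = (2.4 + 9.1 − 5.7 − 7.9 − 0.4 + 6.9) / 6 = 0.7333%
Σ(R_i − R̄_i)(R_m − R̄_m) = 193.4167  ⇒  Cov = 193.4167 / 5 = 38.6833
Σ(R_m − R̄_m)² = 228.0133  ⇒  Var(R_m) = 228.0133 / 5 = 45.6027
β = Cov / Var(R_m) = 38.6833 / 45.6027 = 0.8483
MRP = 8.8% − 3.8% = 5.00%
E(R) = R_f + β × MRP = 3.8% + 0.8483 × 5.0% = 8.04%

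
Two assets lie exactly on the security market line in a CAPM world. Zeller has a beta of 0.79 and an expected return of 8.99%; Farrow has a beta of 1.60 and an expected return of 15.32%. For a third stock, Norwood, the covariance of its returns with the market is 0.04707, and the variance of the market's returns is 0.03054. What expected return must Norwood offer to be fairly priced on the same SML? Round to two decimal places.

14.86%

MRP = (15.32% − 8.99%) / (1.60 − 0.79) = 7.8148%
R_f = 8.99% − 0.79 × 7.8148% = 2.8163%
β_Norwood = Cov / Var(R_m) = 0.04707 / 0.03054 = 1.5413
E(R_Norwood) = R_f + β × MRP = 2.8163% + 1.5413 × 7.8148% = 14.86%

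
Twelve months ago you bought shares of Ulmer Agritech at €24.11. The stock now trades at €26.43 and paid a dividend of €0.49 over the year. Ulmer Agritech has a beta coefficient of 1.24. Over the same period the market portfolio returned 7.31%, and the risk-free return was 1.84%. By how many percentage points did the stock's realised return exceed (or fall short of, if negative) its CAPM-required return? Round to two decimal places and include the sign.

Realised HPR = (P1 + D1 − P0) / P0 = (26.43 + 0.49 − 24.11) / 24.11 = 2.81 / 24.11 = 11.6549%
MRP = 7.31% − 1.84% = 5.47%
CAPM required = R_f + β·MRP = 1.84% + 1.24 × 5.47% = 8.6228%
α = realised − required = 11.6549% − 8.6228% = +3.03%

+3.03%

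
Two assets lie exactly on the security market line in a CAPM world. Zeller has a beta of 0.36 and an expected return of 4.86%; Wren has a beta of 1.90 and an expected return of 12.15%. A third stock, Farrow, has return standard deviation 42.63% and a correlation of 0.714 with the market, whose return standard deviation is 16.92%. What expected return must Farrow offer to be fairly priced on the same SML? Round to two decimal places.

MRP = (12.15% − 4.86%) / (1.90 − 0.36) = 4.7338%
R_f = 4.86% − 0.36 × 4.7338% = 3.1558%
β_Farrow = ρ·σ_i/σ_m = 0.714 × 42.63 / 16.92 = 1.7989
E(R_Farrow) = R_f + β × MRP = 3.1558% + 1.7989 × 4.7338% = 11.67%

11.67%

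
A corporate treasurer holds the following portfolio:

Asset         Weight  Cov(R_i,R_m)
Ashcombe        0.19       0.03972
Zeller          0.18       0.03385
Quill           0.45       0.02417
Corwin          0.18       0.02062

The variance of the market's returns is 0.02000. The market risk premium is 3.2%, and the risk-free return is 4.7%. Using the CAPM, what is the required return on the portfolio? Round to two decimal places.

β_Ashcombe = 0.03972 / 0.02000 = 1.9860
β_Zeller = 0.03385 / 0.02000 = 1.6925
β_Quill = 0.02417 / 0.02000 = 1.2085
β_Corwin = 0.02062 / 0.02000 = 1.0310
β_P = Σ w_i β_i = 0.19×1.9860 + 0.18×1.6925 + 0.45×1.2085 + 0.18×1.0310 = 1.4114
E(R_P) = R_f + β_P × MRP = 4.7% + 1.4114 × 3.2% = 9.22%

9.22%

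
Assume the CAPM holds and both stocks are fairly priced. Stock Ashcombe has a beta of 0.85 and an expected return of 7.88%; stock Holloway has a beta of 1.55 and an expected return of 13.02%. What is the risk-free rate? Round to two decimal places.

1.64%

Both satisfy E(R) = R_f + β·MRP, so the slope of the SML is
MRP = (13.02% − 7.88%) / (1.55 − 0.85) = 5.14% / 0.70 = 7.3429%
R_f = E(R_Ashcombe) − β_Ashcombe·MRP = 7.88% − 0.85 × 7.3429% = 1.6385%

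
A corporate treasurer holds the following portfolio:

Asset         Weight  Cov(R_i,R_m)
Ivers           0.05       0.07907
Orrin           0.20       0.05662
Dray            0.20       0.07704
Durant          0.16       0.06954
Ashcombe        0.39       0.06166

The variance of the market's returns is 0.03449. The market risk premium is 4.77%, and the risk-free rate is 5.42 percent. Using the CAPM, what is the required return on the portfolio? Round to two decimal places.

β_Ivers = 0.07907 / 0.03449 = 2.2925
β_Orrin = 0.05662 / 0.03449 = 1.6416
β_Dray = 0.07704 / 0.03449 = 2.2337
β_Durant = 0.06954 / 0.03449 = 2.0162
β_Ashcombe = 0.06166 / 0.03449 = 1.7878
β_P = Σ w_i β_i = 0.05×2.2925 + 0.20×1.6416 + 0.20×2.2337 + 0.16×2.0162 + 0.39×1.7878 = 1.9095
E(R_P) = R_f + β_P × MRP = 5.42% + 1.9095 × 4.77% = 14.53%

14.53%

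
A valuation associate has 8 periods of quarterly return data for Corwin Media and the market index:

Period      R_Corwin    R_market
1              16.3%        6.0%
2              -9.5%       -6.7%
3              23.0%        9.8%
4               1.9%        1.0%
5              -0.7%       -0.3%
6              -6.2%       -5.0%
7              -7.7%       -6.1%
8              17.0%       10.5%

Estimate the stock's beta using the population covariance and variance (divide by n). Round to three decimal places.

Mean R_i = (16.3 − 9.5 + 23.0 + 1.9 − 0.7 − 6.2 − 7.7 + 17.0) / 8 = 4.2625%
Mean R_m = (6.0 − 6.7 + 9.8 + 1.0 − 0.3 − 5.0 − 6.1 + 10.5) / 8 = 1.1500%
Σ(R_i − R̄_i)(R_m − R̄_m) = 606.2150  ⇒  Cov = 606.2150 / 8 = 75.7769
Σ(R_m − R̄_m)² = 339.9000  ⇒  Var(R_m) = 339.9000 / 8 = 42.4875
β = Cov / Var(R_m) = 75.7769 / 42.4875 = 1.7835

1.784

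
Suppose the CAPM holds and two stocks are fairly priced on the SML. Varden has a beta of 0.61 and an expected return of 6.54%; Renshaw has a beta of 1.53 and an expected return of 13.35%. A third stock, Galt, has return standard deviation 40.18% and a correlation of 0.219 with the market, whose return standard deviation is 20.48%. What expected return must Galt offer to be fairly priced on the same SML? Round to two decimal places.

MRP = (13.35% − 6.54%) / (1.53 − 0.61) = 7.4022%
R_f = 6.54% − 0.61 × 7.4022% = 2.0247%
β_Galt = ρ·σ_i/σ_m = 0.219 × 40.18 / 20.48 = 0.4297
E(R_Galt) = R_f + β × MRP = 2.0247% + 0.4297 × 7.4022% = 5.21%

5.21%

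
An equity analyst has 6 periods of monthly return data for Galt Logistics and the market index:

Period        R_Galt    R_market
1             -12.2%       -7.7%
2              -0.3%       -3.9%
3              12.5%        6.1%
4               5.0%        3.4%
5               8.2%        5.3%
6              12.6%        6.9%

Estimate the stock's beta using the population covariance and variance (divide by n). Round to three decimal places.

1.513

Mean R_i = (-12.2 − 0.3 + 12.5 + 5.0 + 8.2 + 12.6) / 6 = 4.3000%
Mean R_m = (-7.7 − 3.9 + 6.1 + 3.4 + 5.3 + 6.9) / 6 = 1.6833%
Σ(R_i − R̄_i)(R_m − R̄_m) = 275.3300  ⇒  Cov = 275.3300 / 6 = 45.8883
Σ(R_m − R̄_m)² = 181.9683  ⇒  Var(R_m) = 181.9683 / 6 = 30.3281
β = Cov / Var(R_m) = 45.8883 / 30.3281 = 1.5131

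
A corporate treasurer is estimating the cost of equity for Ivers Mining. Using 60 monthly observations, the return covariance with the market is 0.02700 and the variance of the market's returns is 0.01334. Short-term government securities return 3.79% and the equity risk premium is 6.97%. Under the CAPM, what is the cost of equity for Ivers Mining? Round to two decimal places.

β = Cov(R_i, R_m) / Var(R_m) = 0.02700 / 0.01334 = 2.0240
E(R) = R_f + β × MRP = 3.79% + 2.0240 × 6.97% = 17.90%

17.90%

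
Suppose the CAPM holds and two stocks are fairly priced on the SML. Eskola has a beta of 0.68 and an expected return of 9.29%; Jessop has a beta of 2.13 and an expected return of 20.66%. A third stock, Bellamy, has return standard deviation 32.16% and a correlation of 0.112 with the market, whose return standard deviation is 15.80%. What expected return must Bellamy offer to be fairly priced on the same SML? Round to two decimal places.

5.75%

MRP = (20.66% − 9.29%) / (2.13 − 0.68) = 7.8414%
R_f = 9.29% − 0.68 × 7.8414% = 3.9578%
β_Bellamy = ρ·σ_i/σ_m = 0.112 × 32.16 / 15.80 = 0.2280
E(R_Bellamy) = R_f + β × MRP = 3.9578% + 0.2280 × 7.8414% = 5.75%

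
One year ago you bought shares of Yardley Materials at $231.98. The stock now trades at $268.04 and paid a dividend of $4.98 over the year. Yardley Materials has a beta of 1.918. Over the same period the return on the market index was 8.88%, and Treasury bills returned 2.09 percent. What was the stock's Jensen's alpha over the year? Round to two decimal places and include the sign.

+2.58%

Realised HPR = (P1 + D1 − P0) / P0 = (268.04 + 4.98 − 231.98) / 231.98 = 41.04 / 231.98 = 17.6912%
MRP = 8.88% − 2.09% = 6.79%
CAPM required = R_f + β·MRP = 2.09% + 1.918 × 6.79% = 15.11322%
α = realised − required = 17.6912% − 15.11322% = +2.58%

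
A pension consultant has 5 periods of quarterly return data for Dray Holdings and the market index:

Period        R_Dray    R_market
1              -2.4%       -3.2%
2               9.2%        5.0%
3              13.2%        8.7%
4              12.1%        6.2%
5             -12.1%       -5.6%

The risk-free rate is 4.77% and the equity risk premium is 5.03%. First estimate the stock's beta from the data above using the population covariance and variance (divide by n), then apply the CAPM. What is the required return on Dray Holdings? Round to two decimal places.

Mean R_i = (-2.4 + 9.2 + 13.2 + 12.1 − 12.1) / 5 = 4.0000%
Mean R_m = (-3.2 + 5.0 + 8.7 + 6.2 − 5.6) / 5 = 2.2200%
Σ(R_i − R̄_i)(R_m − R̄_m) = 266.9000  ⇒  Cov = 266.9000 / 5 = 53.3800
Σ(R_m − R̄_m)² = 156.0880  ⇒  Var(R_m) = 156.0880 / 5 = 31.2176
β = Cov / Var(R_m) = 53.3800 / 31.2176 = 1.7099
E(R) = R_f + β × MRP = 4.77% + 1.7099 × 5.03% = 13.37%

13.37%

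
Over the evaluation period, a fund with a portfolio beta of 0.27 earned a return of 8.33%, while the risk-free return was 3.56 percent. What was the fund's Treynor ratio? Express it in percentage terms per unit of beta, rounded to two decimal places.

Treynor = (R_P − R_f) / β_P = (8.33% − 3.56%) / 0.2700 = 4.77% / 0.2700 = 17.67%

17.67%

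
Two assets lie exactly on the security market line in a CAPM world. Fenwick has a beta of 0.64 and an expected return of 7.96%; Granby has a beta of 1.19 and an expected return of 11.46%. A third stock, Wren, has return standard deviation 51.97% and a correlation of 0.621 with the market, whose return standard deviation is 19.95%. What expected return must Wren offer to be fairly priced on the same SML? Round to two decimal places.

MRP = (11.46% − 7.96%) / (1.19 − 0.64) = 6.3636%
R_f = 7.96% − 0.64 × 6.3636% = 3.8873%
β_Wren = ρ·σ_i/σ_m = 0.621 × 51.97 / 19.95 = 1.6177
E(R_Wren) = R_f + β × MRP = 3.8873% + 1.6177 × 6.3636% = 14.18%

14.18%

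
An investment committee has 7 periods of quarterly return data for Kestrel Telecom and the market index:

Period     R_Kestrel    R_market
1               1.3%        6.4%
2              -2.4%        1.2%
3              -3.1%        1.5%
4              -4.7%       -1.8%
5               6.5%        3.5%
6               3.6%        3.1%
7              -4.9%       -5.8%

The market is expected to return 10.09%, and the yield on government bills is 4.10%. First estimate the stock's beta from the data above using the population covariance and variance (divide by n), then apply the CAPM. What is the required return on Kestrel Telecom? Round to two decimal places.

8.93%

Mean R_i = (1.3 − 2.4 − 3.1 − 4.7 + 6.5 + 3.6 − 4.9) / 7 = -0.5286%
Mean R_m = (6.4 + 1.2 + 1.5 − 1.8 + 3.5 + 3.1 − 5.8) / 7 = 1.1571%
Σ(R_i − R̄_i)(R_m − R̄_m) = 75.8614  ⇒  Cov = 75.8614 / 7 = 10.8373
Σ(R_m − R̄_m)² = 94.0171  ⇒  Var(R_m) = 94.0171 / 7 = 13.4310
β = Cov / Var(R_m) = 10.8373 / 13.4310 = 0.8069
MRP = 10.09% − 4.10% = 5.99%
E(R) = R_f + β × MRP = 4.10% + 0.8069 × 5.99% = 8.93%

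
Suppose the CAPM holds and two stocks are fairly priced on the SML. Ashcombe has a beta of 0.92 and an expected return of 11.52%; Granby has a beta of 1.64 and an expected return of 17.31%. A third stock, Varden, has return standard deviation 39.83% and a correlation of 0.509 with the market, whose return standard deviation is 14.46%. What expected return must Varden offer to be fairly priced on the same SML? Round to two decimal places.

MRP = (17.31% − 11.52%) / (1.64 − 0.92) = 8.0417%
R_f = 11.52% − 0.92 × 8.0417% = 4.1216%
β_Varden = ρ·σ_i/σ_m = 0.509 × 39.83 / 14.46 = 1.4020
E(R_Varden) = R_f + β × MRP = 4.1216% + 1.4020 × 8.0417% = 15.40%

15.40%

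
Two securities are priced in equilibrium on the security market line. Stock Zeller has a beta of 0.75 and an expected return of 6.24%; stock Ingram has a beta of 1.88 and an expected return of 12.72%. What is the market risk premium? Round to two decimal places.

Both satisfy E(R) = R_f + β·MRP, so the slope of the SML is
MRP = (12.72% − 6.24%) / (1.88 − 0.75) = 6.48% / 1.13 = 5.7345%

5.73%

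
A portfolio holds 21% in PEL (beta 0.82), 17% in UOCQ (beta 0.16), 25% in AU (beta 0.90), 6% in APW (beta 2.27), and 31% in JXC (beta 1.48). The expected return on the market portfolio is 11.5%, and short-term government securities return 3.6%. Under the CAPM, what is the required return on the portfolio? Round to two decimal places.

11.65%

β_P = Σ w_i β_i = 0.21×0.82 + 0.17×0.16 + 0.25×0.90 + 0.06×2.27 + 0.31×1.48 = 1.0194
MRP = 11.5% − 3.6% = 7.90%
E(R_P) = R_f + β_P × MRP = 3.6% + 1.0194 × 7.9% = 11.65%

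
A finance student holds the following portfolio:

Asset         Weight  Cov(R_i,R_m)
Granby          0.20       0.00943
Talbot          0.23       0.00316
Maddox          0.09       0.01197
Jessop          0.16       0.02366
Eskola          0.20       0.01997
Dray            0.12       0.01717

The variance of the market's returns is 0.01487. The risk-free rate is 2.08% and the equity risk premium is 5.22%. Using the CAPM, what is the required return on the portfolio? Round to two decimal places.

6.83%

β_Granby = 0.00943 / 0.01487 = 0.6342
β_Talbot = 0.00316 / 0.01487 = 0.2125
β_Maddox = 0.01197 / 0.01487 = 0.8050
β_Jessop = 0.02366 / 0.01487 = 1.5911
β_Eskola = 0.01997 / 0.01487 = 1.3430
β_Dray = 0.01717 / 0.01487 = 1.1547
β_P = Σ w_i β_i = 0.20×0.6342 + 0.23×0.2125 + 0.09×0.8050 + 0.16×1.5911 + 0.20×1.3430 + 0.12×1.1547 = 0.9099
E(R_P) = R_f + β_P × MRP = 2.08% + 0.9099 × 5.22% = 6.83%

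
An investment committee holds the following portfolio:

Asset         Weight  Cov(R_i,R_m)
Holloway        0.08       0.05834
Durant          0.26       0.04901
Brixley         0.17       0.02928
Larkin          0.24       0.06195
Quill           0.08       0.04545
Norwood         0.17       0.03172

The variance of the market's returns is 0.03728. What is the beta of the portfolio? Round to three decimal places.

1.242

β_Holloway = 0.05834 / 0.03728 = 1.5649
β_Durant = 0.04901 / 0.03728 = 1.3146
β_Brixley = 0.02928 / 0.03728 = 0.7854
β_Larkin = 0.06195 / 0.03728 = 1.6617
β_Quill = 0.04545 / 0.03728 = 1.2192
β_Norwood = 0.03172 / 0.03728 = 0.8509
β_P = Σ w_i β_i = 0.08×1.5649 + 0.26×1.3146 + 0.17×0.7854 + 0.24×1.6617 + 0.08×1.2192 + 0.17×0.8509 = 1.2415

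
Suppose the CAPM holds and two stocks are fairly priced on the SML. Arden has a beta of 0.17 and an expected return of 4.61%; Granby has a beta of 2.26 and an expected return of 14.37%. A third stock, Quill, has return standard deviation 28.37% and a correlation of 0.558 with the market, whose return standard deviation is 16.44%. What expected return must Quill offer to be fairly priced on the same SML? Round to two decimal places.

MRP = (14.37% − 4.61%) / (2.26 − 0.17) = 4.6699%
R_f = 4.61% − 0.17 × 4.6699% = 3.8161%
β_Quill = ρ·σ_i/σ_m = 0.558 × 28.37 / 16.44 = 0.9629
E(R_Quill) = R_f + β × MRP = 3.8161% + 0.9629 × 4.6699% = 8.31%

8.31%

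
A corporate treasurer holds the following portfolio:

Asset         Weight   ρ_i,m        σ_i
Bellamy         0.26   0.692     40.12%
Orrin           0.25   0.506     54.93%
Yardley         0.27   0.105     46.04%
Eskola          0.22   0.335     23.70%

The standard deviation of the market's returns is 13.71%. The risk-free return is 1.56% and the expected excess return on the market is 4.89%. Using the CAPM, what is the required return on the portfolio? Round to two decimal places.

β_Bellamy = 0.692 × 40.12% / 13.71% = 2.0250
β_Orrin = 0.506 × 54.93% / 13.71% = 2.0273
β_Yardley = 0.105 × 46.04% / 13.71% = 0.3526
β_Eskola = 0.335 × 23.70% / 13.71% = 0.5791
β_P = Σ w_i β_i = 0.26×2.0250 + 0.25×2.0273 + 0.27×0.3526 + 0.22×0.5791 = 1.2559
E(R_P) = R_f + β_P × MRP = 1.56% + 1.2559 × 4.89% = 7.70%

7.70%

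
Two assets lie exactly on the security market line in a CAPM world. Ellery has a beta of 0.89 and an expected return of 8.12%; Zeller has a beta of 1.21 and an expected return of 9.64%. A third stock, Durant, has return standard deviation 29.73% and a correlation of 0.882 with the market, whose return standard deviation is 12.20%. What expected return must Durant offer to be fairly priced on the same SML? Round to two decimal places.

14.10%

MRP = (9.64% − 8.12%) / (1.21 − 0.89) = 4.7500%
R_f = 8.12% − 0.89 × 4.7500% = 3.8925%
β_Durant = ρ·σ_i/σ_m = 0.882 × 29.73 / 12.20 = 2.1493
E(R_Durant) = R_f + β × MRP = 3.8925% + 2.1493 × 4.7500% = 14.10%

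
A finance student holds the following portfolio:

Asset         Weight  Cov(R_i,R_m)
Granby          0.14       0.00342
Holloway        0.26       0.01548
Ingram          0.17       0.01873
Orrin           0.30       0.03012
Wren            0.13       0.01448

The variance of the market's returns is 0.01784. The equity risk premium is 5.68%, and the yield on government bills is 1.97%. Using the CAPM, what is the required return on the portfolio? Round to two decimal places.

7.89%

β_Granby = 0.00342 / 0.01784 = 0.1917
β_Holloway = 0.01548 / 0.01784 = 0.8677
β_Ingram = 0.01873 / 0.01784 = 1.0499
β_Orrin = 0.03012 / 0.01784 = 1.6883
β_Wren = 0.01448 / 0.01784 = 0.8117
β_P = Σ w_i β_i = 0.14×0.1917 + 0.26×0.8677 + 0.17×1.0499 + 0.30×1.6883 + 0.13×0.8117 = 1.0429
E(R_P) = R_f + β_P × MRP = 1.97% + 1.0429 × 5.68% = 7.89%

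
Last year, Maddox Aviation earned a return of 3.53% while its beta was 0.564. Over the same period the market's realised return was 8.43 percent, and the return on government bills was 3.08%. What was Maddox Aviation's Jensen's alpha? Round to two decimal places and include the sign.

-2.57%

Market excess return = 8.43% − 3.08% = 5.35%
CAPM benchmark = R_f + β(R_m − R_f) = 3.08% + 0.564 × 5.35% = 6.09740%
α = actual − benchmark = 3.53% − 6.09740% = -2.57%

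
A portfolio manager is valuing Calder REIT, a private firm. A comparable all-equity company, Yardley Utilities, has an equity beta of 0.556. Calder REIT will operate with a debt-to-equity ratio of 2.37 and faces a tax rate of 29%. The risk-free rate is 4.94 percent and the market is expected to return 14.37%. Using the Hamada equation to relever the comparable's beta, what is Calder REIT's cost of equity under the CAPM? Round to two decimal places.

19.01%

β_L = β_U × [1 + (1 − t)(D/E)] = 0.556 × [1 + (1 − 0.29) × 2.37]
    = 0.556 × [1 + 0.71 × 2.37] = 0.556 × 2.6827 = 1.4916
MRP = 14.37% − 4.94% = 9.43%
E(R) = R_f + β_L × MRP = 4.94% + 1.4916 × 9.43% = 19.01%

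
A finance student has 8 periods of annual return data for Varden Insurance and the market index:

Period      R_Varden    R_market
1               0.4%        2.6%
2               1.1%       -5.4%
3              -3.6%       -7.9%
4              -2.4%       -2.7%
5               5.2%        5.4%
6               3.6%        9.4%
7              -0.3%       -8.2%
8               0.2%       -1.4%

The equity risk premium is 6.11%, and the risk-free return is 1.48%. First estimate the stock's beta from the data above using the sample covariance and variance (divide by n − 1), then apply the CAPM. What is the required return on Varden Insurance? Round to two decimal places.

Mean R_i = (0.4 + 1.1 − 3.6 − 2.4 + 5.2 + 3.6 − 0.3 + 0.2) / 8 = 0.5250%
Mean R_m = (2.6 − 5.4 − 7.9 − 2.7 + 5.4 + 9.4 − 8.2 − 1.4) / 8 = -1.0250%
Σ(R_i − R̄_i)(R_m − R̄_m) = 98.4250  ⇒  Cov = 98.4250 / 7 = 14.0607
Σ(R_m − R̄_m)² = 283.9350  ⇒  Var(R_m) = 283.9350 / 7 = 40.5621
β = Cov / Var(R_m) = 14.0607 / 40.5621 = 0.3466
E(R) = R_f + β × MRP = 1.48% + 0.3466 × 6.11% = 3.60%

3.60%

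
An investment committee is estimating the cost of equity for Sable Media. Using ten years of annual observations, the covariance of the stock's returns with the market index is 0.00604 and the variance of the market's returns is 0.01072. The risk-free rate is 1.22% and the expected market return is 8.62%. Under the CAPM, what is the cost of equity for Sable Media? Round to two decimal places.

5.39%

β = Cov(R_i, R_m) / Var(R_m) = 0.00604 / 0.01072 = 0.5634
MRP = 8.62% − 1.22% = 7.40%
E(R) = R_f + β × MRP = 1.22% + 0.5634 × 7.40% = 5.39%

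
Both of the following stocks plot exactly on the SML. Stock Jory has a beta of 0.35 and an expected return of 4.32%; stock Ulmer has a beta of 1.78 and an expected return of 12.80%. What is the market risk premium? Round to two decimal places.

5.93%

Both satisfy E(R) = R_f + β·MRP, so the slope of the SML is
MRP = (12.80% − 4.32%) / (1.78 − 0.35) = 8.48% / 1.43 = 5.9301%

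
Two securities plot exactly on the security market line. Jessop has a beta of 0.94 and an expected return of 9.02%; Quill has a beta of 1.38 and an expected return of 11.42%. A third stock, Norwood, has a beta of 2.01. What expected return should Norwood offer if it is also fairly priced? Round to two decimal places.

MRP (SML slope) = (11.42% − 9.02%) / (1.38 − 0.94) = 2.40% / 0.44 = 5.4545%
R_f (intercept) = 9.02% − 0.94 × 5.4545% = 3.8928%
E(R_Norwood) = R_f + β × MRP = 3.8928% + 2.01 × 5.4545% = 14.86%

14.86%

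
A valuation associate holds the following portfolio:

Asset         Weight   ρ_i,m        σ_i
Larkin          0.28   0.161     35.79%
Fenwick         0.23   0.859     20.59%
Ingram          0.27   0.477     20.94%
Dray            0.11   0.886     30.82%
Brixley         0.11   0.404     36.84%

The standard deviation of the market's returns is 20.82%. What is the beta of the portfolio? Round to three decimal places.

β_Larkin = 0.161 × 35.79% / 20.82% = 0.2768
β_Fenwick = 0.859 × 20.59% / 20.82% = 0.8495
β_Ingram = 0.477 × 20.94% / 20.82% = 0.4797
β_Dray = 0.886 × 30.82% / 20.82% = 1.3116
β_Brixley = 0.404 × 36.84% / 20.82% = 0.7149
β_P = Σ w_i β_i = 0.28×0.2768 + 0.23×0.8495 + 0.27×0.4797 + 0.11×1.3116 + 0.11×0.7149 = 0.6253

0.625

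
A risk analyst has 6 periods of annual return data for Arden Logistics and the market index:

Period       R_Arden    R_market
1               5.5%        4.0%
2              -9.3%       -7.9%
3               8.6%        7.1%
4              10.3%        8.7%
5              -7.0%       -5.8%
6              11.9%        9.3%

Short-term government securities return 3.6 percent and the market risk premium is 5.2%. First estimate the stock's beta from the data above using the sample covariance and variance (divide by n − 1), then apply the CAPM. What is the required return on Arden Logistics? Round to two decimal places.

9.91%

Mean R_i = (5.5 − 9.3 + 8.6 + 10.3 − 7.0 + 11.9) / 6 = 3.3333%
Mean R_m = (4.0 − 7.9 + 7.1 + 8.7 − 5.8 + 9.3) / 6 = 2.5667%
Σ(R_i − R̄_i)(R_m − R̄_m) = 346.0767  ⇒  Cov = 346.0767 / 5 = 69.2153
Σ(R_m − R̄_m)² = 285.1133  ⇒  Var(R_m) = 285.1133 / 5 = 57.0227
β = Cov / Var(R_m) = 69.2153 / 57.0227 = 1.2138
E(R) = R_f + β × MRP = 3.6% + 1.2138 × 5.2% = 9.91%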